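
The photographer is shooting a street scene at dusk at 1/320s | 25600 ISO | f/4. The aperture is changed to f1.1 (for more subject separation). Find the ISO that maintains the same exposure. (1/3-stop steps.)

Aperture: f/4 → f/3.5 → f/3.2 → f/2.8 → f/2.5 → f/2.2 → f/2 → f/1.8 → f/1.6 → f/1.4 → f/1.2 → f/1.1 — 3 2/3 stops opened up (brighter).
Need 3 2/3 stops darker from the ISO: 25600 → 20000 → 16000 → 12800 → 10000 → 8000 → 6400 → 5000 → 4000 → 3200 → 2500 → 2000.

ISO 2000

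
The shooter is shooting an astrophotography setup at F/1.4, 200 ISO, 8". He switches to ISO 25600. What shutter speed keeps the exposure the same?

ISO: 200 → 400 → 800 → 1600 → 3200 → 6400 → 12800 → 25600 — 7 stops raised (brighter).
Need 7 stops darker from the shutter speed: 8 → 4 → 2 → 1 → 1/2 → 1/4 → 1/8 → 1/15.

1/15s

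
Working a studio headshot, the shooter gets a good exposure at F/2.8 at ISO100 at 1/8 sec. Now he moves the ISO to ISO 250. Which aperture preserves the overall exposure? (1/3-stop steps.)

f/4.5

ISO: 100 → 125 → 160 → 200 → 250 — 1 1/3 stops raised (brighter).
Need 1 1/3 stops darker from the aperture: f/2.8 → f/3.2 → f/3.5 → f/4 → f/4.5.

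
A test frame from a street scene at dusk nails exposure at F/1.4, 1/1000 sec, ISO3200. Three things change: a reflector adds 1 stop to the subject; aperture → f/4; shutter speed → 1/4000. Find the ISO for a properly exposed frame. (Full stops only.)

ISO 51200

Scene light: 1 stop brighter.
Aperture: f/1.4 → f/2 → f/2.8 → f/4 — 3 stops narrower (darker).
Shutter speed: 1/1000 → 1/2000 → 1/4000 — 2 stops faster (darker).
Net so far: 4 stops darker. ISO: 3200 → 6400 → 12800 → 25600 → 51200.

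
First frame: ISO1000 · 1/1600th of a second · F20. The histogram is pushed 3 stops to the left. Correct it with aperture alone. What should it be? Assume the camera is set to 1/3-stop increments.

f/7.1

Underexposed by 3 stops → need 3 stops brighter.
Aperture: f/20 → f/18 → f/16 → f/14 → f/13 → f/11 → f/10 → f/9 → f/8 → f/7.1.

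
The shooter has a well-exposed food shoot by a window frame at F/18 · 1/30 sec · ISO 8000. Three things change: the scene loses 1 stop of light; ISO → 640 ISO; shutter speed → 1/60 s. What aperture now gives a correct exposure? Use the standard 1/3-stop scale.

Scene light: 1 stop darker.
ISO: 8000 → 6400 → 5000 → 4000 → 3200 → 2500 → 2000 → 1600 → 1250 → 1000 → 800 → 640 — 3 2/3 stops dropped (darker).
Shutter speed: 1/30 → 1/40 → 1/50 → 1/60 — 1 stop faster (darker).
Net so far: 5 2/3 stops darker. Aperture: f/18 → f/16 → f/14 → f/13 → f/11 → f/10 → f/9 → f/8 → f/7.1 → f/6.3 → f/5.6 → f/5 → f/4.5 → f/4 → f/3.5 → f/3.2 → f/2.8 → f/2.5.

f/2.5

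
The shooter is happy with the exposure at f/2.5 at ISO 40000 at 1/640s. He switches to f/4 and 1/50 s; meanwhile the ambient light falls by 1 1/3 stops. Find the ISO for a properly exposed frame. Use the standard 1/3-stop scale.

Scene light: 1 1/3 stops darker.
Aperture: f/2.5 → f/2.8 → f/3.2 → f/3.5 → f/4 — 1 1/3 stops smaller aperture (darker).
Shutter speed: 1/640 → 1/500 → 1/400 → 1/320 → 1/250 → 1/200 → 1/160 → 1/125 → 1/100 → 1/80 → 1/60 → 1/50 — 3 2/3 stops longer (brighter).
Net so far: 1 stop brighter. ISO: 40000 → 32000 → 25600 → 20000.

ISO 20000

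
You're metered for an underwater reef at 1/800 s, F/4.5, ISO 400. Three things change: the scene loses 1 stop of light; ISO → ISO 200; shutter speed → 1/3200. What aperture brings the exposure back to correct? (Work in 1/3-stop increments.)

Scene light: 1 stop darker.
ISO: 400 → 320 → 250 → 200 — 1 stop lower (darker).
Shutter speed: 1/800 → 1/1000 → 1/1250 → 1/1600 → 1/2000 → 1/2500 → 1/3200 — 2 stops faster (darker).
Net so far: 4 stops darker. Aperture: f/4.5 → f/4 → f/3.5 → f/3.2 → f/2.8 → f/2.5 → f/2.2 → f/2 → f/1.8 → f/1.6 → f/1.4 → f/1.2 → f/1.1.

f/1.1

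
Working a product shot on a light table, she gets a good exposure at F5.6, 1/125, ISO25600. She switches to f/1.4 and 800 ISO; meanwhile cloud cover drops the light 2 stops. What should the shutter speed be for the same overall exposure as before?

Scene light: 2 stops darker.
Aperture: f/5.6 → f/4 → f/2.8 → f/2 → f/1.4 — 4 stops larger aperture (brighter).
ISO: 25600 → 12800 → 6400 → 3200 → 1600 → 800 — 5 stops dropped (darker).
Net so far: 3 stops darker. Shutter speed: 1/125 → 1/60 → 1/30 → 1/15.

1/15s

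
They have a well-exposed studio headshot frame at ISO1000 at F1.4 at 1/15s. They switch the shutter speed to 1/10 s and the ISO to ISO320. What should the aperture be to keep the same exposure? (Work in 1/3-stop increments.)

Shutter speed: 1/15 → 1/13 → 1/10 — 2/3 stop slower (brighter).
ISO: 1000 → 800 → 640 → 500 → 400 → 320 — 1 2/3 stops dropped (darker).
Net change so far: 1 stop darker. Offset with the aperture: f/1.4 → f/1.2 → f/1.1 → f/1.0.

f/1.0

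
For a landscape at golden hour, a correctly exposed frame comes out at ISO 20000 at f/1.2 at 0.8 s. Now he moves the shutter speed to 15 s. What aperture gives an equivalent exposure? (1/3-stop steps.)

f/5.6

Shutter speed: 0.8 → 1 → 1.3 → 1.6 → 2 → 2.5 → 3.2 → 4 → 5 → 6 → 8 → 10 → 13 → 15 — 4 1/3 stops longer (brighter).
Need 4 1/3 stops darker from the aperture: f/1.2 → f/1.4 → f/1.6 → f/1.8 → f/2 → f/2.2 → f/2.5 → f/2.8 → f/3.2 → f/3.5 → f/4 → f/4.5 → f/5 → f/5.6.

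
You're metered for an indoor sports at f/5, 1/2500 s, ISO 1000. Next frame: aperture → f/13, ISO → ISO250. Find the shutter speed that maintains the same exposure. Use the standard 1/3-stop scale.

1/100s

Aperture: f/5 → f/5.6 → f/6.3 → f/7.1 → f/8 → f/9 → f/10 → f/11 → f/13 — 2 2/3 stops stopped down (darker).
ISO: 1000 → 800 → 640 → 500 → 400 → 320 → 250 — 2 stops lower (darker).
Net change so far: 4 2/3 stops darker. Offset with the shutter speed: 1/2500 → 1/2000 → 1/1600 → 1/1250 → 1/1000 → 1/800 → 1/640 → 1/500 → 1/400 → 1/320 → 1/250 → 1/200 → 1/160 → 1/125 → 1/100.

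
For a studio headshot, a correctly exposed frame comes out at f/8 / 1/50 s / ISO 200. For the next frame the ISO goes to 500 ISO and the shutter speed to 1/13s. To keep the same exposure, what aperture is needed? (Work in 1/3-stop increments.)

f/25

ISO: 200 → 250 → 320 → 400 → 500 — 1 1/3 stops raised (brighter).
Shutter speed: 1/50 → 1/40 → 1/30 → 1/25 → 1/20 → 1/15 → 1/13 — 2 stops slower (brighter).
Net change so far: 3 1/3 stops brighter. Offset with the aperture: f/8 → f/9 → f/10 → f/11 → f/13 → f/14 → f/16 → f/18 → f/20 → f/22 → f/25.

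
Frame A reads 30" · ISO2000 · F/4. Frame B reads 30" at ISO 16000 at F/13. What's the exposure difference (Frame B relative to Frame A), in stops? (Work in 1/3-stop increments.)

Aperture: f/4 → f/4.5 → f/5 → f/5.6 → f/6.3 → f/7.1 → f/8 → f/9 → f/10 → f/11 → f/13 — 3 1/3 stops smaller aperture (darker).
Shutter speed: unchanged.
ISO: 2000 → 2500 → 3200 → 4000 → 5000 → 6400 → 8000 → 10000 → 12800 → 16000 — 3 stops higher (brighter).
Net: −3 1/3 +3 = −1/3 stops.

1/3 stop darker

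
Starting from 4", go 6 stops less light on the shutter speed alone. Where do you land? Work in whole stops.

1/15s

Shutter speed: 4 → 2 → 1 → 1/2 → 1/4 → 1/8 → 1/15 — 6 stops faster (darker).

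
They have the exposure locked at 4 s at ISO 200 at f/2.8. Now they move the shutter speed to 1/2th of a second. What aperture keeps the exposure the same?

Shutter speed: 4 → 2 → 1 → 1/2 — 3 stops shorter (darker).
Need 3 stops brighter from the aperture: f/2.8 → f/2 → f/1.4 → f/1.0.

f/1.0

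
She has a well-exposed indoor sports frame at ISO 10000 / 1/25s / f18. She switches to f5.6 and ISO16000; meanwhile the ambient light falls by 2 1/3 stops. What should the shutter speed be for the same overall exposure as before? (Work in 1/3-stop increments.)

Scene light: 2 1/3 stops darker.
Aperture: f/18 → f/16 → f/14 → f/13 → f/11 → f/10 → f/9 → f/8 → f/7.1 → f/6.3 → f/5.6 — 3 1/3 stops wider (brighter).
ISO: 10000 → 12800 → 16000 — 2/3 stop raised (brighter).
Net so far: 1 2/3 stops brighter. Shutter speed: 1/25 → 1/30 → 1/40 → 1/50 → 1/60 → 1/80.

1/80s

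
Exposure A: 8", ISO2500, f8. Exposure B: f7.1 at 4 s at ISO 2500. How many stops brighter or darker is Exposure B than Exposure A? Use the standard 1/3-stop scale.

2/3 stop darker

Aperture: f/8 → f/7.1 — 1/3 stop opened up (brighter).
Shutter speed: 8 → 6 → 5 → 4 — 1 stop shorter (darker).
ISO: unchanged.
Net: +1/3 −1 = −2/3 stops.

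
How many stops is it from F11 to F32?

f/11 → f/16 → f/22 → f/32 — count the steps: 3 stops.

3 stops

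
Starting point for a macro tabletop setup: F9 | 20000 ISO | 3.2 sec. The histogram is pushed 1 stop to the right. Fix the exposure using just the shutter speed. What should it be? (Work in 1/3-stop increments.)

1.6 s

Overexposed by 1 stop → need 1 stop darker.
Shutter speed: 3.2 → 2.5 → 2 → 1.6.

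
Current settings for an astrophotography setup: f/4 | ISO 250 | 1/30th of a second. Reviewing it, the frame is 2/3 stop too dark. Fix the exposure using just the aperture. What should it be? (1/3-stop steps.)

f/3.2

Underexposed by 2/3 stop → need 2/3 stop brighter.
Aperture: f/4 → f/3.5 → f/3.2.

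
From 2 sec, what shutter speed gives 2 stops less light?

1/2s

Shutter speed: 2 → 1 → 1/2 — 2 stops shorter (darker).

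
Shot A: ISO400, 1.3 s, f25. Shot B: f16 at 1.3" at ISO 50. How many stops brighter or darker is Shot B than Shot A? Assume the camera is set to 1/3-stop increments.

1 2/3 stops darker

Aperture: f/25 → f/22 → f/20 → f/18 → f/16 — 1 1/3 stops larger aperture (brighter).
Shutter speed: unchanged.
ISO: 400 → 320 → 250 → 200 → 160 → 125 → 100 → 80 → 64 → 50 — 3 stops dropped (darker).
Net: +1 1/3 −3 = −1 2/3 stops.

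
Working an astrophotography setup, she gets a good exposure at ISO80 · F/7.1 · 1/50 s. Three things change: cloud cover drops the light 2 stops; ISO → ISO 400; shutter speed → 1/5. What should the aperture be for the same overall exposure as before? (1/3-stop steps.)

Scene light: 2 stops darker.
ISO: 80 → 100 → 125 → 160 → 200 → 250 → 320 → 400 — 2 1/3 stops higher (brighter).
Shutter speed: 1/50 → 1/40 → 1/30 → 1/25 → 1/20 → 1/15 → 1/13 → 1/10 → 1/8 → 1/6 → 1/5 — 3 1/3 stops longer (brighter).
Net so far: 3 2/3 stops brighter. Aperture: f/7.1 → f/8 → f/9 → f/10 → f/11 → f/13 → f/14 → f/16 → f/18 → f/20 → f/22 → f/25.

f/25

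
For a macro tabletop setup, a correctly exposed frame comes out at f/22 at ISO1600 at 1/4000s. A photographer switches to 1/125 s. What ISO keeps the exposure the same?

Shutter speed: 1/4000 → 1/2000 → 1/1000 → 1/500 → 1/250 → 1/125 — 5 stops longer (brighter).
Need 5 stops darker from the ISO: 1600 → 800 → 400 → 200 → 100 → 50.

ISO 50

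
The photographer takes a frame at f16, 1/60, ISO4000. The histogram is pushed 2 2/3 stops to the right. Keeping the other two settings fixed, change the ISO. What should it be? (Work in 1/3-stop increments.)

ISO 640

Overexposed by 2 2/3 stops → need 2 2/3 stops darker.
ISO: 4000 → 3200 → 2500 → 2000 → 1600 → 1250 → 1000 → 800 → 640.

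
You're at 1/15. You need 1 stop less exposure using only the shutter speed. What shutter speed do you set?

1/30s

Shutter speed: 1/15 → 1/30 — 1 stop shorter (darker).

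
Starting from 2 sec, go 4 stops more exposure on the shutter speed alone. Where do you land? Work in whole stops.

30 s

Shutter speed: 2 → 4 → 8 → 15 → 30 — 4 stops slower (brighter).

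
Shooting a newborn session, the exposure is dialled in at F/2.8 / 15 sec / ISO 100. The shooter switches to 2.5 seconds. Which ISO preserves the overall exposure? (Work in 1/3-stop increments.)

Shutter speed: 15 → 13 → 10 → 8 → 6 → 5 → 4 → 3.2 → 2.5 — 2 2/3 stops shorter (darker).
Need 2 2/3 stops brighter from the ISO: 100 → 125 → 160 → 200 → 250 → 320 → 400 → 500 → 640.

ISO 640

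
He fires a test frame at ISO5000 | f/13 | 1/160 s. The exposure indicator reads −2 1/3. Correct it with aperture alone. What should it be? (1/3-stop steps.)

Underexposed by 2 1/3 stops → need 2 1/3 stops brighter.
Aperture: f/13 → f/11 → f/10 → f/9 → f/8 → f/7.1 → f/6.3 → f/5.6.

f/5.6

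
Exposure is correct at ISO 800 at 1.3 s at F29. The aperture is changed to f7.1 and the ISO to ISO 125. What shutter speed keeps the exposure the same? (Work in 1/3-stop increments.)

0.5 s

Aperture: f/29 → f/25 → f/22 → f/20 → f/18 → f/16 → f/14 → f/13 → f/11 → f/10 → f/9 → f/8 → f/7.1 — 4 stops opened up (brighter).
ISO: 800 → 640 → 500 → 400 → 320 → 250 → 200 → 160 → 125 — 2 2/3 stops lower (darker).
Net change so far: 1 1/3 stops brighter. Offset with the shutter speed: 1.3 → 1 → 0.8 → 0.6 → 0.5.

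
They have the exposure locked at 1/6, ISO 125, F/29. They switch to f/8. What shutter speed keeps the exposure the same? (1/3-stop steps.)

Aperture: f/29 → f/25 → f/22 → f/20 → f/18 → f/16 → f/14 → f/13 → f/11 → f/10 → f/9 → f/8 — 3 2/3 stops wider (brighter).
Need 3 2/3 stops darker from the shutter speed: 1/6 → 1/8 → 1/10 → 1/13 → 1/15 → 1/20 → 1/25 → 1/30 → 1/40 → 1/50 → 1/60 → 1/80.

1/80s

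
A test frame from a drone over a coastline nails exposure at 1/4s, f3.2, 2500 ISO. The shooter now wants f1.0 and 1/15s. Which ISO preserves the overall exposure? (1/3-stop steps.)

Aperture: f/3.2 → f/2.8 → f/2.5 → f/2.2 → f/2 → f/1.8 → f/1.6 → f/1.4 → f/1.2 → f/1.1 → f/1.0 — 3 1/3 stops opened up (brighter).
Shutter speed: 1/4 → 1/5 → 1/6 → 1/8 → 1/10 → 1/13 → 1/15 — 2 stops faster (darker).
Net change so far: 1 1/3 stops brighter. Offset with the ISO: 2500 → 2000 → 1600 → 1250 → 1000.

ISO 1000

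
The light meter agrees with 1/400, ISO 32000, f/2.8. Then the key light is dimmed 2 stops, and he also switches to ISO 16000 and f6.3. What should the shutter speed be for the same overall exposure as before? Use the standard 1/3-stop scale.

Scene light: 2 stops darker.
ISO: 32000 → 25600 → 20000 → 16000 — 1 stop dropped (darker).
Aperture: f/2.8 → f/3.2 → f/3.5 → f/4 → f/4.5 → f/5 → f/5.6 → f/6.3 — 2 1/3 stops smaller aperture (darker).
Net so far: 5 1/3 stops darker. Shutter speed: 1/400 → 1/320 → 1/250 → 1/200 → 1/160 → 1/125 → 1/100 → 1/80 → 1/60 → 1/50 → 1/40 → 1/30 → 1/25 → 1/20 → 1/15 → 1/13 → 1/10.

1/10s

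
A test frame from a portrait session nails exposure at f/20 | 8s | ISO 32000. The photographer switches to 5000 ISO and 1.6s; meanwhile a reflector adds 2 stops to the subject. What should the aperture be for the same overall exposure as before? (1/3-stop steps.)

Scene light: 2 stops brighter.
ISO: 32000 → 25600 → 20000 → 16000 → 12800 → 10000 → 8000 → 6400 → 5000 — 2 2/3 stops lower (darker).
Shutter speed: 8 → 6 → 5 → 4 → 3.2 → 2.5 → 2 → 1.6 — 2 1/3 stops shorter (darker).
Net so far: 3 stops darker. Aperture: f/20 → f/18 → f/16 → f/14 → f/13 → f/11 → f/10 → f/9 → f/8 → f/7.1.

f/7.1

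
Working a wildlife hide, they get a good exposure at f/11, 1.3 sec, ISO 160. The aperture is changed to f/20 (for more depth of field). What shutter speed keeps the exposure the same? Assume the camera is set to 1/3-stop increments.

Aperture: f/11 → f/13 → f/14 → f/16 → f/18 → f/20 — 1 2/3 stops stopped down (darker).
Need 1 2/3 stops brighter from the shutter speed: 1.3 → 1.6 → 2 → 2.5 → 3.2 → 4.

4 s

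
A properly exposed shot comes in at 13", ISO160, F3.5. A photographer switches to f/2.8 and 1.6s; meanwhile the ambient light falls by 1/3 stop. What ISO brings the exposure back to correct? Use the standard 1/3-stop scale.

Scene light: 1/3 stop darker.
Aperture: f/3.5 → f/3.2 → f/2.8 — 2/3 stop wider (brighter).
Shutter speed: 13 → 10 → 8 → 6 → 5 → 4 → 3.2 → 2.5 → 2 → 1.6 — 3 stops faster (darker).
Net so far: 2 2/3 stops darker. ISO: 160 → 200 → 250 → 320 → 400 → 500 → 640 → 800 → 1000.

ISO 1000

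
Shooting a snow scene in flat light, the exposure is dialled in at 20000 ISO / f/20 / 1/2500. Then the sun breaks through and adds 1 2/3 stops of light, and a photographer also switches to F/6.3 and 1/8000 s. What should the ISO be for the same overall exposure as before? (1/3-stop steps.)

Scene light: 1 2/3 stops brighter.
Aperture: f/20 → f/18 → f/16 → f/14 → f/13 → f/11 → f/10 → f/9 → f/8 → f/7.1 → f/6.3 — 3 1/3 stops larger aperture (brighter).
Shutter speed: 1/2500 → 1/3200 → 1/4000 → 1/5000 → 1/6400 → 1/8000 — 1 2/3 stops faster (darker).
Net so far: 3 1/3 stops brighter. ISO: 20000 → 16000 → 12800 → 10000 → 8000 → 6400 → 5000 → 4000 → 3200 → 2500 → 2000.

ISO 2000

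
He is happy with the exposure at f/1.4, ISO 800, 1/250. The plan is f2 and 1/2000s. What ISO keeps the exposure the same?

ISO 12800

Aperture: f/1.4 → f/2 — 1 stop narrower (darker).
Shutter speed: 1/250 → 1/500 → 1/1000 → 1/2000 — 3 stops faster (darker).
Net change so far: 4 stops darker. Offset with the ISO: 800 → 1600 → 3200 → 6400 → 12800.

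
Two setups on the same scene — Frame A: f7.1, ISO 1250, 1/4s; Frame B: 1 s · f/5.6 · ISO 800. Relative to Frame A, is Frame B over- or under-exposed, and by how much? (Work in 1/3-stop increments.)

Aperture: f/7.1 → f/6.3 → f/5.6 — 2/3 stop opened up (brighter).
Shutter speed: 1/4 → 0.3 → 0.4 → 0.5 → 0.6 → 0.8 → 1 — 2 stops slower (brighter).
ISO: 1250 → 1000 → 800 — 2/3 stop dropped (darker).
Net: +2/3 +2 −2/3 = +2 stops.

2 stops brighter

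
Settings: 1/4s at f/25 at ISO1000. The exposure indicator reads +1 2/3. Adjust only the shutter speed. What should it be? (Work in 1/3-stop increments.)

Overexposed by 1 2/3 stops → need 1 2/3 stops darker.
Shutter speed: 1/4 → 1/5 → 1/6 → 1/8 → 1/10 → 1/13.

1/13s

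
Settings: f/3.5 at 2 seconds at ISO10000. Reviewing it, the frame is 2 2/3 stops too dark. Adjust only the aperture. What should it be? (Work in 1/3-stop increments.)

f/1.4

Underexposed by 2 2/3 stops → need 2 2/3 stops brighter.
Aperture: f/3.5 → f/3.2 → f/2.8 → f/2.5 → f/2.2 → f/2 → f/1.8 → f/1.6 → f/1.4.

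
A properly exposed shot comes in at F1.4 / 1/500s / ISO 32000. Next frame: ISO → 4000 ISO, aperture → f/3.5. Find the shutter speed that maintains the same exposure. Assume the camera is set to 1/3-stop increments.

ISO: 32000 → 25600 → 20000 → 16000 → 12800 → 10000 → 8000 → 6400 → 5000 → 4000 — 3 stops dropped (darker).
Aperture: f/1.4 → f/1.6 → f/1.8 → f/2 → f/2.2 → f/2.5 → f/2.8 → f/3.2 → f/3.5 — 2 2/3 stops stopped down (darker).
Net change so far: 5 2/3 stops darker. Offset with the shutter speed: 1/500 → 1/400 → 1/320 → 1/250 → 1/200 → 1/160 → 1/125 → 1/100 → 1/80 → 1/60 → 1/50 → 1/40 → 1/30 → 1/25 → 1/20 → 1/15 → 1/13 → 1/10.

1/10s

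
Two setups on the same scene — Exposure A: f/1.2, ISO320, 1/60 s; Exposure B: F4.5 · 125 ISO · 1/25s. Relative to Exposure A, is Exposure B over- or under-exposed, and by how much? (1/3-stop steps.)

Aperture: f/1.2 → f/1.4 → f/1.6 → f/1.8 → f/2 → f/2.2 → f/2.5 → f/2.8 → f/3.2 → f/3.5 → f/4 → f/4.5 — 3 2/3 stops smaller aperture (darker).
Shutter speed: 1/60 → 1/50 → 1/40 → 1/30 → 1/25 — 1 1/3 stops slower (brighter).
ISO: 320 → 250 → 200 → 160 → 125 — 1 1/3 stops dropped (darker).
Net: −3 2/3 +1 1/3 −1 1/3 = −3 2/3 stops.

3 2/3 stops darker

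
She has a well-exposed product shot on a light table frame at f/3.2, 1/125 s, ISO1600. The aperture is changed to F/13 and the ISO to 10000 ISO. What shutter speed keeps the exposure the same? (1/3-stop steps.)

Aperture: f/3.2 → f/3.5 → f/4 → f/4.5 → f/5 → f/5.6 → f/6.3 → f/7.1 → f/8 → f/9 → f/10 → f/11 → f/13 — 4 stops smaller aperture (darker).
ISO: 1600 → 2000 → 2500 → 3200 → 4000 → 5000 → 6400 → 8000 → 10000 — 2 2/3 stops higher (brighter).
Net change so far: 1 1/3 stops darker. Offset with the shutter speed: 1/125 → 1/100 → 1/80 → 1/60 → 1/50.

1/50s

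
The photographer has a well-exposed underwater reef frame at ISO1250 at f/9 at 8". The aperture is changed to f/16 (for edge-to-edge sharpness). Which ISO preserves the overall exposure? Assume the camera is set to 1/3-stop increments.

Aperture: f/9 → f/10 → f/11 → f/13 → f/14 → f/16 — 1 2/3 stops stopped down (darker).
Need 1 2/3 stops brighter from the ISO: 1250 → 1600 → 2000 → 2500 → 3200 → 4000.

ISO 4000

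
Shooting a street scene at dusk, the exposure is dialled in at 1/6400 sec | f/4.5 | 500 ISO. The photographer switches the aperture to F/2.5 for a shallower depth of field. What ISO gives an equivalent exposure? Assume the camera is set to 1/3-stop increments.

Aperture: f/4.5 → f/4 → f/3.5 → f/3.2 → f/2.8 → f/2.5 — 1 2/3 stops larger aperture (brighter).
Need 1 2/3 stops darker from the ISO: 500 → 400 → 320 → 250 → 200 → 160.

ISO 160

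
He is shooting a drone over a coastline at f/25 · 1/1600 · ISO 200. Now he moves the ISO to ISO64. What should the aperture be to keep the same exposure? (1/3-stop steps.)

ISO: 200 → 160 → 125 → 100 → 80 → 64 — 1 2/3 stops lower (darker).
Need 1 2/3 stops brighter from the aperture: f/25 → f/22 → f/20 → f/18 → f/16 → f/14.

f/14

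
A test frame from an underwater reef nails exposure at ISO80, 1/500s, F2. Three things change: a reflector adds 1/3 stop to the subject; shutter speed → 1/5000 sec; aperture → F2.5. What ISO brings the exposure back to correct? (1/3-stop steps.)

ISO 1000

Scene light: 1/3 stop brighter.
Shutter speed: 1/500 → 1/640 → 1/800 → 1/1000 → 1/1250 → 1/1600 → 1/2000 → 1/2500 → 1/3200 → 1/4000 → 1/5000 — 3 1/3 stops shorter (darker).
Aperture: f/2 → f/2.2 → f/2.5 — 2/3 stop stopped down (darker).
Net so far: 3 2/3 stops darker. ISO: 80 → 100 → 125 → 160 → 200 → 250 → 320 → 400 → 500 → 640 → 800 → 1000.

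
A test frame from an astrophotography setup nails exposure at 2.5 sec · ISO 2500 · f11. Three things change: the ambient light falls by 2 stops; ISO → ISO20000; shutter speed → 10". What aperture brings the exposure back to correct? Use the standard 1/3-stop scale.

f/32

Scene light: 2 stops darker.
ISO: 2500 → 3200 → 4000 → 5000 → 6400 → 8000 → 10000 → 12800 → 16000 → 20000 — 3 stops higher (brighter).
Shutter speed: 2.5 → 3.2 → 4 → 5 → 6 → 8 → 10 — 2 stops slower (brighter).
Net so far: 3 stops brighter. Aperture: f/11 → f/13 → f/14 → f/16 → f/18 → f/20 → f/22 → f/25 → f/29 → f/32.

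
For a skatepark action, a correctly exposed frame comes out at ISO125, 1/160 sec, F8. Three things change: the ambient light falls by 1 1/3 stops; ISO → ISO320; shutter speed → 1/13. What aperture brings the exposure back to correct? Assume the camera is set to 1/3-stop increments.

f/29

Scene light: 1 1/3 stops darker.
ISO: 125 → 160 → 200 → 250 → 320 — 1 1/3 stops raised (brighter).
Shutter speed: 1/160 → 1/125 → 1/100 → 1/80 → 1/60 → 1/50 → 1/40 → 1/30 → 1/25 → 1/20 → 1/15 → 1/13 — 3 2/3 stops longer (brighter).
Net so far: 3 2/3 stops brighter. Aperture: f/8 → f/9 → f/10 → f/11 → f/13 → f/14 → f/16 → f/18 → f/20 → f/22 → f/25 → f/29.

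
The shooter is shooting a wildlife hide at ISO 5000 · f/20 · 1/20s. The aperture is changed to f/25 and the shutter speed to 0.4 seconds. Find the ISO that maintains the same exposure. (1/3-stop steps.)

ISO 1000

Aperture: f/20 → f/22 → f/25 — 2/3 stop narrower (darker).
Shutter speed: 1/20 → 1/15 → 1/13 → 1/10 → 1/8 → 1/6 → 1/5 → 1/4 → 0.3 → 0.4 — 3 stops longer (brighter).
Net change so far: 2 1/3 stops brighter. Offset with the ISO: 5000 → 4000 → 3200 → 2500 → 2000 → 1600 → 1250 → 1000.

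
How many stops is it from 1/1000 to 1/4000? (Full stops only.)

2 stops

1/1000 → 1/2000 → 1/4000 — count the steps: 2 stops.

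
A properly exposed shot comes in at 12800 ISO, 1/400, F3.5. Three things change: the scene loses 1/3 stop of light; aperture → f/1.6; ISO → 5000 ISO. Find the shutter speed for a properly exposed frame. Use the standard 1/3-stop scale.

1/640s

Scene light: 1/3 stop darker.
Aperture: f/3.5 → f/3.2 → f/2.8 → f/2.5 → f/2.2 → f/2 → f/1.8 → f/1.6 — 2 1/3 stops larger aperture (brighter).
ISO: 12800 → 10000 → 8000 → 6400 → 5000 — 1 1/3 stops lower (darker).
Net so far: 2/3 stop brighter. Shutter speed: 1/400 → 1/500 → 1/640.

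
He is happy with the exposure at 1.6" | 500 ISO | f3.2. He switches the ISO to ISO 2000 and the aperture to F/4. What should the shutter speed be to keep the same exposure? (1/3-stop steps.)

ISO: 500 → 640 → 800 → 1000 → 1250 → 1600 → 2000 — 2 stops raised (brighter).
Aperture: f/3.2 → f/3.5 → f/4 — 2/3 stop smaller aperture (darker).
Net change so far: 1 1/3 stops brighter. Offset with the shutter speed: 1.6 → 1.3 → 1 → 0.8 → 0.6.

0.6 s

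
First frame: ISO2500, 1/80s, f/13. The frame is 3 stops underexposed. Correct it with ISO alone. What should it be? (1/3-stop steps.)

Underexposed by 3 stops → need 3 stops brighter.
ISO: 2500 → 3200 → 4000 → 5000 → 6400 → 8000 → 10000 → 12800 → 16000 → 20000.

ISO 20000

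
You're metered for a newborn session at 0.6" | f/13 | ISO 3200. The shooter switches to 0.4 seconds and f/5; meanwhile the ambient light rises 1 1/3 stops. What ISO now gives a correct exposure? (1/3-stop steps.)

ISO 320

Scene light: 1 1/3 stops brighter.
Shutter speed: 0.6 → 0.5 → 0.4 — 2/3 stop shorter (darker).
Aperture: f/13 → f/11 → f/10 → f/9 → f/8 → f/7.1 → f/6.3 → f/5.6 → f/5 — 2 2/3 stops wider (brighter).
Net so far: 3 1/3 stops brighter. ISO: 3200 → 2500 → 2000 → 1600 → 1250 → 1000 → 800 → 640 → 500 → 400 → 320.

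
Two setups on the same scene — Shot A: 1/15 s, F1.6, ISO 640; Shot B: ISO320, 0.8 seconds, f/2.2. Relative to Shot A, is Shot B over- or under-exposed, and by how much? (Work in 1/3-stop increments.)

1 2/3 stops brighter

Aperture: f/1.6 → f/1.8 → f/2 → f/2.2 — 1 stop smaller aperture (darker).
Shutter speed: 1/15 → 1/13 → 1/10 → 1/8 → 1/6 → 1/5 → 1/4 → 0.3 → 0.4 → 0.5 → 0.6 → 0.8 — 3 2/3 stops longer (brighter).
ISO: 640 → 500 → 400 → 320 — 1 stop lower (darker).
Net: −1 +3 2/3 −1 = +1 2/3 stops.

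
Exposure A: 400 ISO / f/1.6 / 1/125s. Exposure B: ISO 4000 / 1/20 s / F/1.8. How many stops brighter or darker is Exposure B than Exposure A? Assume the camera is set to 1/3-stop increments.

5 2/3 stops brighter

Aperture: f/1.6 → f/1.8 — 1/3 stop smaller aperture (darker).
Shutter speed: 1/125 → 1/100 → 1/80 → 1/60 → 1/50 → 1/40 → 1/30 → 1/25 → 1/20 — 2 2/3 stops longer (brighter).
ISO: 400 → 500 → 640 → 800 → 1000 → 1250 → 1600 → 2000 → 2500 → 3200 → 4000 — 3 1/3 stops higher (brighter).
Net: −1/3 +2 2/3 +3 1/3 = +5 2/3 stops.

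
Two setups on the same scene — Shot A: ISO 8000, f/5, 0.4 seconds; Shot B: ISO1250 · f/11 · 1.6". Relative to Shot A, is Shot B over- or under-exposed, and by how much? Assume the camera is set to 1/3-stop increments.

3 stops darker

Aperture: f/5 → f/5.6 → f/6.3 → f/7.1 → f/8 → f/9 → f/10 → f/11 — 2 1/3 stops smaller aperture (darker).
Shutter speed: 0.4 → 0.5 → 0.6 → 0.8 → 1 → 1.3 → 1.6 — 2 stops slower (brighter).
ISO: 8000 → 6400 → 5000 → 4000 → 3200 → 2500 → 2000 → 1600 → 1250 — 2 2/3 stops lower (darker).
Net: −2 1/3 +2 −2 2/3 = −3 stops.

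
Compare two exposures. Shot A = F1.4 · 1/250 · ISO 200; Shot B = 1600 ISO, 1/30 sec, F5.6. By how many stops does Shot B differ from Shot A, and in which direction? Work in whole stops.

Aperture: f/1.4 → f/2 → f/2.8 → f/4 → f/5.6 — 4 stops stopped down (darker).
Shutter speed: 1/250 → 1/125 → 1/60 → 1/30 — 3 stops longer (brighter).
ISO: 200 → 400 → 800 → 1600 — 3 stops higher (brighter).
Net: −4 +3 +3 = +2 stops.

2 stops brighter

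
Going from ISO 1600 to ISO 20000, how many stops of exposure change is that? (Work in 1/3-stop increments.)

1600 → 2000 → 2500 → 3200 → 4000 → 5000 → 6400 → 8000 → 10000 → 12800 → 16000 → 20000 — count the steps: 11 third-stops = 3 2/3 stops.

3 2/3 stops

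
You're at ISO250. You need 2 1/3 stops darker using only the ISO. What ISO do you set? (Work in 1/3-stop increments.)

ISO 50

ISO: 250 → 200 → 160 → 125 → 100 → 80 → 64 → 50 — 2 1/3 stops dropped (darker).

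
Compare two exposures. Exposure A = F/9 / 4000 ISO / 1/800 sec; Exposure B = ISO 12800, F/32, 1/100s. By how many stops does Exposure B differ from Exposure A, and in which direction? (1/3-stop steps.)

1 stop brighter

Aperture: f/9 → f/10 → f/11 → f/13 → f/14 → f/16 → f/18 → f/20 → f/22 → f/25 → f/29 → f/32 — 3 2/3 stops stopped down (darker).
Shutter speed: 1/800 → 1/640 → 1/500 → 1/400 → 1/320 → 1/250 → 1/200 → 1/160 → 1/125 → 1/100 — 3 stops slower (brighter).
ISO: 4000 → 5000 → 6400 → 8000 → 10000 → 12800 — 1 2/3 stops higher (brighter).
Net: −3 2/3 +3 +1 2/3 = +1 stop.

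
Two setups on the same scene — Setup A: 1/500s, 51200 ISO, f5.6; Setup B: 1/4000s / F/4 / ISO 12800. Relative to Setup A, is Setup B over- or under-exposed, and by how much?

Aperture: f/5.6 → f/4 — 1 stop opened up (brighter).
Shutter speed: 1/500 → 1/1000 → 1/2000 → 1/4000 — 3 stops shorter (darker).
ISO: 51200 → 25600 → 12800 — 2 stops dropped (darker).
Net: +1 −3 −2 = −4 stops.

4 stops darker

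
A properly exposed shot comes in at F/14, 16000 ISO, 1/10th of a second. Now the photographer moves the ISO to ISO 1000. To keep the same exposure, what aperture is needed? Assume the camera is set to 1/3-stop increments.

ISO: 16000 → 12800 → 10000 → 8000 → 6400 → 5000 → 4000 → 3200 → 2500 → 2000 → 1600 → 1250 → 1000 — 4 stops lower (darker).
Need 4 stops brighter from the aperture: f/14 → f/13 → f/11 → f/10 → f/9 → f/8 → f/7.1 → f/6.3 → f/5.6 → f/5 → f/4.5 → f/4 → f/3.5.

f/3.5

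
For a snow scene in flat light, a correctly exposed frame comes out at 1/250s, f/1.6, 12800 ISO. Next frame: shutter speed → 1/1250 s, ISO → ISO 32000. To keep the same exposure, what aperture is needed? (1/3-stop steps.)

f/1.1

Shutter speed: 1/250 → 1/320 → 1/400 → 1/500 → 1/640 → 1/800 → 1/1000 → 1/1250 — 2 1/3 stops shorter (darker).
ISO: 12800 → 16000 → 20000 → 25600 → 32000 — 1 1/3 stops raised (brighter).
Net change so far: 1 stop darker. Offset with the aperture: f/1.6 → f/1.4 → f/1.2 → f/1.1.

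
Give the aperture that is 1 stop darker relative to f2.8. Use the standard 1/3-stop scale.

Aperture: f/2.8 → f/3.2 → f/3.5 → f/4 — 1 stop narrower (darker).

f/4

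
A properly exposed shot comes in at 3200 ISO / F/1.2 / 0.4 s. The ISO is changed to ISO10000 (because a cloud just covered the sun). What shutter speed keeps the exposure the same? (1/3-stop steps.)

1/8s

ISO: 3200 → 4000 → 5000 → 6400 → 8000 → 10000 — 1 2/3 stops raised (brighter).
Need 1 2/3 stops darker from the shutter speed: 0.4 → 0.3 → 1/4 → 1/5 → 1/6 → 1/8.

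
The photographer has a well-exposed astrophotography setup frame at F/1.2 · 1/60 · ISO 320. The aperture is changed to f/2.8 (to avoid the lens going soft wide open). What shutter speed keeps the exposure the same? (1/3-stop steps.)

Aperture: f/1.2 → f/1.4 → f/1.6 → f/1.8 → f/2 → f/2.2 → f/2.5 → f/2.8 — 2 1/3 stops stopped down (darker).
Need 2 1/3 stops brighter from the shutter speed: 1/60 → 1/50 → 1/40 → 1/30 → 1/25 → 1/20 → 1/15 → 1/13.

1/13s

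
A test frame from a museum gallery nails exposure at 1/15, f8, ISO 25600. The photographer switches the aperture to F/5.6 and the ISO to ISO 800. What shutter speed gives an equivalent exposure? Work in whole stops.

1 s

Aperture: f/8 → f/5.6 — 1 stop opened up (brighter).
ISO: 25600 → 12800 → 6400 → 3200 → 1600 → 800 — 5 stops dropped (darker).
Net change so far: 4 stops darker. Offset with the shutter speed: 1/15 → 1/8 → 1/4 → 1/2 → 1.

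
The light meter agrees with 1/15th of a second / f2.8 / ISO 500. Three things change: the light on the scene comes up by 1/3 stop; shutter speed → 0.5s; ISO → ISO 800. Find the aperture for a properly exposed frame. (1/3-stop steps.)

f/11

Scene light: 1/3 stop brighter.
Shutter speed: 1/15 → 1/13 → 1/10 → 1/8 → 1/6 → 1/5 → 1/4 → 0.3 → 0.4 → 0.5 — 3 stops longer (brighter).
ISO: 500 → 640 → 800 — 2/3 stop higher (brighter).
Net so far: 4 stops brighter. Aperture: f/2.8 → f/3.2 → f/3.5 → f/4 → f/4.5 → f/5 → f/5.6 → f/6.3 → f/7.1 → f/8 → f/9 → f/10 → f/11.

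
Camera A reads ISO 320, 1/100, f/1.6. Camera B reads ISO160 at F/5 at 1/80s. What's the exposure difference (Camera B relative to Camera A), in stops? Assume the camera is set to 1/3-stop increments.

4 stops darker

Aperture: f/1.6 → f/1.8 → f/2 → f/2.2 → f/2.5 → f/2.8 → f/3.2 → f/3.5 → f/4 → f/4.5 → f/5 — 3 1/3 stops narrower (darker).
Shutter speed: 1/100 → 1/80 — 1/3 stop longer (brighter).
ISO: 320 → 250 → 200 → 160 — 1 stop lower (darker).
Net: −3 1/3 +1/3 −1 = −4 stops.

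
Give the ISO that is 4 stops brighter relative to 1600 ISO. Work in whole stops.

ISO: 1600 → 3200 → 6400 → 12800 → 25600 — 4 stops raised (brighter).

ISO 25600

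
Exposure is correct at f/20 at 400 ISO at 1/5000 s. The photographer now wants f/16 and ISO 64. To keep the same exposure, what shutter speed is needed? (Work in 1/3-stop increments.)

Aperture: f/20 → f/18 → f/16 — 2/3 stop wider (brighter).
ISO: 400 → 320 → 250 → 200 → 160 → 125 → 100 → 80 → 64 — 2 2/3 stops dropped (darker).
Net change so far: 2 stops darker. Offset with the shutter speed: 1/5000 → 1/4000 → 1/3200 → 1/2500 → 1/2000 → 1/1600 → 1/1250.

1/1250s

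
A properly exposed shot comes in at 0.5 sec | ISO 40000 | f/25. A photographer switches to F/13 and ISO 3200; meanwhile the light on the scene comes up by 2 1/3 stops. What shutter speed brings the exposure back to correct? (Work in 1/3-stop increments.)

0.3 s

Scene light: 2 1/3 stops brighter.
Aperture: f/25 → f/22 → f/20 → f/18 → f/16 → f/14 → f/13 — 2 stops opened up (brighter).
ISO: 40000 → 32000 → 25600 → 20000 → 16000 → 12800 → 10000 → 8000 → 6400 → 5000 → 4000 → 3200 — 3 2/3 stops dropped (darker).
Net so far: 2/3 stop brighter. Shutter speed: 0.5 → 0.4 → 0.3.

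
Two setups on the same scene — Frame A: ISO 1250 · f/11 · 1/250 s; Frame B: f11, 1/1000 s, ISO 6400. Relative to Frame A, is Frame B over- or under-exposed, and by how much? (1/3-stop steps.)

1/3 stop brighter

Aperture: unchanged.
Shutter speed: 1/250 → 1/320 → 1/400 → 1/500 → 1/640 → 1/800 → 1/1000 — 2 stops faster (darker).
ISO: 1250 → 1600 → 2000 → 2500 → 3200 → 4000 → 5000 → 6400 — 2 1/3 stops higher (brighter).
Net: −2 +2 1/3 = +1/3 stops.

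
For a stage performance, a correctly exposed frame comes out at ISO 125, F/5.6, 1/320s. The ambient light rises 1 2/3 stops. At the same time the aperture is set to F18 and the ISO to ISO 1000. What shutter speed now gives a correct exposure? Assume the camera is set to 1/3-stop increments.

1/800s

Scene light: 1 2/3 stops brighter.
Aperture: f/5.6 → f/6.3 → f/7.1 → f/8 → f/9 → f/10 → f/11 → f/13 → f/14 → f/16 → f/18 — 3 1/3 stops smaller aperture (darker).
ISO: 125 → 160 → 200 → 250 → 320 → 400 → 500 → 640 → 800 → 1000 — 3 stops higher (brighter).
Net so far: 1 1/3 stops brighter. Shutter speed: 1/320 → 1/400 → 1/500 → 1/640 → 1/800.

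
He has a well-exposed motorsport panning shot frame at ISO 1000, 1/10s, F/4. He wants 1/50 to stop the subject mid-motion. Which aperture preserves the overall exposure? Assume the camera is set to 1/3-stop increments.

Shutter speed: 1/10 → 1/13 → 1/15 → 1/20 → 1/25 → 1/30 → 1/40 → 1/50 — 2 1/3 stops shorter (darker).
Need 2 1/3 stops brighter from the aperture: f/4 → f/3.5 → f/3.2 → f/2.8 → f/2.5 → f/2.2 → f/2 → f/1.8.

f/1.8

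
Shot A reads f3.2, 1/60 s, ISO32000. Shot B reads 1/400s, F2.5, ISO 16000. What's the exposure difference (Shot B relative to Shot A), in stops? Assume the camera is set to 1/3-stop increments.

Aperture: f/3.2 → f/2.8 → f/2.5 — 2/3 stop opened up (brighter).
Shutter speed: 1/60 → 1/80 → 1/100 → 1/125 → 1/160 → 1/200 → 1/250 → 1/320 → 1/400 — 2 2/3 stops faster (darker).
ISO: 32000 → 25600 → 20000 → 16000 — 1 stop dropped (darker).
Net: +2/3 −2 2/3 −1 = −3 stops.

3 stops darker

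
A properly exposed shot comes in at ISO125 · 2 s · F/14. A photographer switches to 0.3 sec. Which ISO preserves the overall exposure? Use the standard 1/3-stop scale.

Shutter speed: 2 → 1.6 → 1.3 → 1 → 0.8 → 0.6 → 0.5 → 0.4 → 0.3 — 2 2/3 stops shorter (darker).
Need 2 2/3 stops brighter from the ISO: 125 → 160 → 200 → 250 → 320 → 400 → 500 → 640 → 800.

ISO 800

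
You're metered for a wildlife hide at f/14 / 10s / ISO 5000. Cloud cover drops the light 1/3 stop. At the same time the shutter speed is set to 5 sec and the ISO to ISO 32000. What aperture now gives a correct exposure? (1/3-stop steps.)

Scene light: 1/3 stop darker.
Shutter speed: 10 → 8 → 6 → 5 — 1 stop shorter (darker).
ISO: 5000 → 6400 → 8000 → 10000 → 12800 → 16000 → 20000 → 25600 → 32000 — 2 2/3 stops higher (brighter).
Net so far: 1 1/3 stops brighter. Aperture: f/14 → f/16 → f/18 → f/20 → f/22.

f/22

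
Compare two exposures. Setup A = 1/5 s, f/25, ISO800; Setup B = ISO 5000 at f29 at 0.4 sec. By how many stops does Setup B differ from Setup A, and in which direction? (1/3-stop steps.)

Aperture: f/25 → f/29 — 1/3 stop narrower (darker).
Shutter speed: 1/5 → 1/4 → 0.3 → 0.4 — 1 stop longer (brighter).
ISO: 800 → 1000 → 1250 → 1600 → 2000 → 2500 → 3200 → 4000 → 5000 — 2 2/3 stops raised (brighter).
Net: −1/3 +1 +2 2/3 = +3 1/3 stops.

3 1/3 stops brighter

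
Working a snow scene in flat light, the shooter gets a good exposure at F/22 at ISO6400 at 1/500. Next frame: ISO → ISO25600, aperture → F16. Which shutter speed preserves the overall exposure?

ISO: 6400 → 12800 → 25600 — 2 stops raised (brighter).
Aperture: f/22 → f/16 — 1 stop larger aperture (brighter).
Net change so far: 3 stops brighter. Offset with the shutter speed: 1/500 → 1/1000 → 1/2000 → 1/4000.

1/4000s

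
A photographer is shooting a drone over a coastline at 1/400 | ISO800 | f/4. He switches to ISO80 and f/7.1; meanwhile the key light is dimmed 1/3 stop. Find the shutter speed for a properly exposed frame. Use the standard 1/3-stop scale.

1/10s

Scene light: 1/3 stop darker.
ISO: 800 → 640 → 500 → 400 → 320 → 250 → 200 → 160 → 125 → 100 → 80 — 3 1/3 stops lower (darker).
Aperture: f/4 → f/4.5 → f/5 → f/5.6 → f/6.3 → f/7.1 — 1 2/3 stops smaller aperture (darker).
Net so far: 5 1/3 stops darker. Shutter speed: 1/400 → 1/320 → 1/250 → 1/200 → 1/160 → 1/125 → 1/100 → 1/80 → 1/60 → 1/50 → 1/40 → 1/30 → 1/25 → 1/20 → 1/15 → 1/13 → 1/10.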